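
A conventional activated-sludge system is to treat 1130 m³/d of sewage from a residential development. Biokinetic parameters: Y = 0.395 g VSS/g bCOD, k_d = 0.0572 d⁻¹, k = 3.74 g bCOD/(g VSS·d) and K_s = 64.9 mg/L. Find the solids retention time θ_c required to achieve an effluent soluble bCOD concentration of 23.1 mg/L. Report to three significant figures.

From 1/θ_c = Y·k·S/(K_s + S) − k_d: Y·k·S/(K_s+S) = 0.395 × 3.74 × 23.1 / (64.9 + 23.1) = 0.3878 d⁻¹.
Then 1/θ_c = μ − k_d = 0.3878 − 0.0572 = 0.3306 d⁻¹, giving θ_c = 3.025 d.

θ_c ≈ 3.02 d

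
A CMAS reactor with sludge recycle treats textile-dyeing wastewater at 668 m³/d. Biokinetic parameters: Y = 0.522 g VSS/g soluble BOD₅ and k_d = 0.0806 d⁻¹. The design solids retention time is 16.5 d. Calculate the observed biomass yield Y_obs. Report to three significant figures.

Y_obs ≈ 0.224 g VSS/g soluble BOD₅

Observed yield with endogenous decay: Y_obs = Y / (1 + k_d·θ_c) = 0.522 / (1 + 0.0806 × 16.5) = 0.522 / 2.330 = 0.2240 g VSS/g soluble BOD₅.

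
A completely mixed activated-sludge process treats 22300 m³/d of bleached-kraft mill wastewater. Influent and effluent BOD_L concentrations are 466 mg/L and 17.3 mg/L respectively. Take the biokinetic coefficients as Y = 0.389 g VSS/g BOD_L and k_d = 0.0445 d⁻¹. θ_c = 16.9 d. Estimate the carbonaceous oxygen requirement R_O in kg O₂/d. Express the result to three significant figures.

R_O ≈ 6850 kg O₂/d

Correct the yield for decay: Y_obs = Y/(1 + k_d θ_c) = 0.389 / (1 + 0.0445 × 16.9) = 0.389 / 1.752 = 0.2220.
ΔS = 466 − 17.3 = 448.7 mg/L, so the substrate removal rate is 22300 × 448.7/1000 = 10006 kg BOD_L/d.
P_X = Y_obs·Q·(S₀ − S) = 0.2220 × 10006 = 2222 kg VSS/d.
R_O = Q·ΔS − 1.42 P_X = 10006 − 3155 = 6851 kg O₂/d.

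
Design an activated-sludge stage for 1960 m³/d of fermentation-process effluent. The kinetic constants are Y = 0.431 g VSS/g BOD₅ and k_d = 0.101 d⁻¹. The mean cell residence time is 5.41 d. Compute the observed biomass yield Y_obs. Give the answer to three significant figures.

Y_obs ≈ 0.279 g VSS/g BOD₅

Correct the yield for decay: Y_obs = Y/(1 + k_d θ_c) = 0.431 / (1 + 0.101 × 5.41) = 0.431 / 1.546 = 0.2787.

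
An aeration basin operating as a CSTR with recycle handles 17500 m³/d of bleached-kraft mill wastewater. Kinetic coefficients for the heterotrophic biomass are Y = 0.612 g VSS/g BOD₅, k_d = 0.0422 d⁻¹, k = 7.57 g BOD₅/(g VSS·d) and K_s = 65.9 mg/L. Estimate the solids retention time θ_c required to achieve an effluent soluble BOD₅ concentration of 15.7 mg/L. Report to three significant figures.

θ_c ≈ 1.18 d

From 1/θ_c = Y·k·S/(K_s + S) − k_d: Y·k·S/(K_s+S) = 0.612 × 7.57 × 15.7 / (65.9 + 15.7) = 0.8914 d⁻¹.
θ_c = 1/(μ − k_d) = 1/(0.8914 − 0.0422) = 1/0.8492 = 1.178 d.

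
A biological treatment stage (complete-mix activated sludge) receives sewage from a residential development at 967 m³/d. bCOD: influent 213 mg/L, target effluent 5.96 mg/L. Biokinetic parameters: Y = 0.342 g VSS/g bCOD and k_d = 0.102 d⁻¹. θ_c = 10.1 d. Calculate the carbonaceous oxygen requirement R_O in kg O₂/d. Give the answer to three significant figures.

R_O ≈ 152 kg O₂/d

Observed yield with endogenous decay: Y_obs = Y / (1 + k_d·θ_c) = 0.342 / (1 + 0.102 × 10.1) = 0.342 / 2.030 = 0.1685 g VSS/g bCOD.
Mass of bCOD removed per day: Q(S₀ − S) = 967 × 207.0 g/m³ = 200.2 kg/d.
Biomass synthesised: P_X = Y_obs × 200.2 = 33.73 kg VSS/d.
R_O = Q·ΔS − 1.42 P_X = 200.2 − 47.89 = 152.3 kg O₂/d.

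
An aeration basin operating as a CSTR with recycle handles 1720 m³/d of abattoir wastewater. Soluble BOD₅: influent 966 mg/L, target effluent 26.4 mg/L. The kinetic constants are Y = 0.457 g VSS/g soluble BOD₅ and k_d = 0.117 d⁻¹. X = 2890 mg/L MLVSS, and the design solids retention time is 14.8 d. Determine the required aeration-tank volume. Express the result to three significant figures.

V ≈ 1380 m³

Rearranging the biomass balance for a CMAS with decay, V = Y·Q·ΔS·θ_c / [X·(1+k_d θ_c)] = 0.457 × 1720 × (966 − 26.4) × 14.8 / [2890 × (1 + 0.117 × 14.8)] = 1.09×10^7 / 7894 = 1385 m³.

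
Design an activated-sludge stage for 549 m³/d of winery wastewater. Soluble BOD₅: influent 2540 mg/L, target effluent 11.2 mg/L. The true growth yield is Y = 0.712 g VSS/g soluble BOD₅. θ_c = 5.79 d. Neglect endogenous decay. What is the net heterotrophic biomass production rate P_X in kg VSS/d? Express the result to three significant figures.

With endogenous decay neglected, the observed yield equals the true yield: Y_obs = Y = 0.712 g VSS/g soluble BOD₅.
Substrate removed = Q·(S₀ − S) = 549 m³/d × (2540 − 11.2) g/m³ = 1.39×10^6 g/d = 1388 kg/d.
Biomass produced: P_X = Y_obs·Q·ΔS = 0.7120 × 1388 ≈ 988.5 kg VSS/d.

P_X ≈ 988 kg VSS/d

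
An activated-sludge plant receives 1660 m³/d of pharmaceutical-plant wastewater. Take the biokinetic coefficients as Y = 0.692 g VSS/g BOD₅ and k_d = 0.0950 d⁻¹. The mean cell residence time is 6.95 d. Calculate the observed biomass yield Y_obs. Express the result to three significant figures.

Y_obs ≈ 0.417 g VSS/g BOD₅

Observed yield with endogenous decay: Y_obs = Y / (1 + k_d·θ_c) = 0.692 / (1 + 0.0950 × 6.95) = 0.692 / 1.660 = 0.4168 g VSS/g BOD₅.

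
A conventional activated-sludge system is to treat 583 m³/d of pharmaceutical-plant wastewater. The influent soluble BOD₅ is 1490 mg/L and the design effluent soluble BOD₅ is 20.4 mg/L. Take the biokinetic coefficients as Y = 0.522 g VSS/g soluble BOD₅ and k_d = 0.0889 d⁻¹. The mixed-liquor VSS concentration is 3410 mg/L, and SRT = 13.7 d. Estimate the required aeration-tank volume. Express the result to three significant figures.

Rearranging the biomass balance for a CMAS with decay, V = Y·Q·ΔS·θ_c / [X·(1+k_d θ_c)] = 0.522 × 583 × (1490 − 20.4) × 13.7 / [3410 × (1 + 0.0889 × 13.7)] = 6.13×10^6 / 7563 = 810.1 m³.

V ≈ 810 m³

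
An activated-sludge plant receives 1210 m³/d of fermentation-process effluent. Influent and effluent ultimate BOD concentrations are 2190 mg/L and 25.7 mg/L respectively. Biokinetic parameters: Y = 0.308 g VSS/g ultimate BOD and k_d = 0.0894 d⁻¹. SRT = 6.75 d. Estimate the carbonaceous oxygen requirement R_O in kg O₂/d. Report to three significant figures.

Observed yield with endogenous decay: Y_obs = Y / (1 + k_d·θ_c) = 0.308 / (1 + 0.0894 × 6.75) = 0.308 / 1.603 = 0.1921 g VSS/g ultimate BOD.
Q·(S₀ − S) = 1210 × (2190 − 25.7) × 10⁻³ = 2619 kg/d removed.
P_X = Y_obs·Q·(S₀ − S) = 0.1921 × 2619 = 503.0 kg VSS/d.
R_O = Q·(S₀ − S) − 1.42·P_X = 2619 − 1.42 × 503.0 = 1904 kg O₂/d.

R_O ≈ 1900 kg O₂/d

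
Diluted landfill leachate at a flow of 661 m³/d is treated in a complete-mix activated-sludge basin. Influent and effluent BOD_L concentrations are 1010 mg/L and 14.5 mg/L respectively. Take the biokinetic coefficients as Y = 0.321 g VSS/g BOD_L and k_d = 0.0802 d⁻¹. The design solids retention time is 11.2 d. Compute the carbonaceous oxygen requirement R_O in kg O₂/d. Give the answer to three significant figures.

R_O ≈ 500 kg O₂/d

The observed yield is Y_obs = Y/(1 + k_d·θ_c) = 0.321 / (1 + 0.0802 × 11.2) = 0.321 / 1.898 = 0.1691 g VSS per g BOD_L removed.
Mass of BOD_L removed per day: Q(S₀ − S) = 661 × 995.5 g/m³ = 658.0 kg/d.
Biomass synthesised: P_X = Y_obs × 658.0 = 111.3 kg VSS/d.
R_O = Q·ΔS − 1.42 P_X = 658.0 − 158.0 = 500.0 kg O₂/d.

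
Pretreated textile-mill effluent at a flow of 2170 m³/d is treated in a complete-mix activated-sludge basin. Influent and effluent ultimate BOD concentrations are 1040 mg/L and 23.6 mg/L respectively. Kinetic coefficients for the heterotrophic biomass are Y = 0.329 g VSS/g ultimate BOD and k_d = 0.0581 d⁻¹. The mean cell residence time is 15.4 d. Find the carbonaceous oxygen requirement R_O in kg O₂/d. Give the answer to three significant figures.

R_O ≈ 1660 kg O₂/d

Observed yield with endogenous decay: Y_obs = Y / (1 + k_d·θ_c) = 0.329 / (1 + 0.0581 × 15.4) = 0.329 / 1.895 = 0.1736 g VSS/g ultimate BOD.
Mass of ultimate BOD removed per day: Q(S₀ − S) = 2170 × 1016 g/m³ = 2206 kg/d.
Biomass synthesised: P_X = Y_obs × 2206 = 383.0 kg VSS/d.
R_O = Q·ΔS − 1.42 P_X = 2206 − 543.8 = 1662 kg O₂/d.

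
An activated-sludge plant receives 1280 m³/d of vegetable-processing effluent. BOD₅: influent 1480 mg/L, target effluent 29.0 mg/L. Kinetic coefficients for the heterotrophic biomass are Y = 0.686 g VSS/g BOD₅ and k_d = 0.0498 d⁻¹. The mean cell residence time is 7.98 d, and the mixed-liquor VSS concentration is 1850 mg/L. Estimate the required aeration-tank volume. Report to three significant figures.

Rearranging the biomass balance for a CMAS with decay, V = Y·Q·ΔS·θ_c / [X·(1+k_d θ_c)] = 0.686 × 1280 × (1480 − 29.0) × 7.98 / [1850 × (1 + 0.0498 × 7.98)] = 1.02×10^7 / 2585 = 3933 m³.

V ≈ 3930 m³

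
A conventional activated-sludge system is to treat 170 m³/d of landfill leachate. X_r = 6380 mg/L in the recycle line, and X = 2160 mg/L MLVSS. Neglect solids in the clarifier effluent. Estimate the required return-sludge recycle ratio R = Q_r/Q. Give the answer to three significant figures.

Mass balance around the secondary clarifier (neglecting effluent solids): R = X / (X_r − X) = 2160 / (6380 − 2160) = 0.5118.

R ≈ 0.512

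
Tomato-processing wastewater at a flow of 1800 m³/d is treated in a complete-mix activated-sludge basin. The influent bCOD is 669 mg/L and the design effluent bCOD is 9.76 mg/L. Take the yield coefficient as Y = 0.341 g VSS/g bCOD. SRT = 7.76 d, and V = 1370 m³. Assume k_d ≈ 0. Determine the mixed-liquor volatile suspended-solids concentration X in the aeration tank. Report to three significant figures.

Without decay, X = Y Q (S₀−S) θ_c / V = 0.341 × 1800 × (669 − 9.76) × 7.76 / 1370 = 2292 mg/L.

X ≈ 2290 mg/L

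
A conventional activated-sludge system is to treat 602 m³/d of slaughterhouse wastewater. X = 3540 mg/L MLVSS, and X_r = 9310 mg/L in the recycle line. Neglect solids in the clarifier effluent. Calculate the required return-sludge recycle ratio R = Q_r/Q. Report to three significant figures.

R ≈ 0.614

Solids balance on the clarifier gives (1+R)X = R·X_r, so R = X/(X_r − X) = 3540 / (9310 − 3540) = 0.6135.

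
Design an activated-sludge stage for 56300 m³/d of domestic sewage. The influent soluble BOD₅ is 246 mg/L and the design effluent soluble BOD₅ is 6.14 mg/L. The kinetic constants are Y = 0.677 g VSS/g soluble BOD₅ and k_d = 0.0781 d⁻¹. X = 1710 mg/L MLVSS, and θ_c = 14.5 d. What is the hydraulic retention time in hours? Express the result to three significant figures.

τ ≈ 15.5 h

Steady-state biomass mass balance: V·X·(1 + k_d·θ_c) = Y·Q·(S₀ − S)·θ_c, so V = 0.677 × 56300 × (246 − 6.14) × 14.5 / [1710 × (1 + 0.0781 × 14.5)] = 1.33×10^8 / 3646 = 36354 m³.
τ = V/Q = 36354/56300 = 0.6457 d, or 15.50 h.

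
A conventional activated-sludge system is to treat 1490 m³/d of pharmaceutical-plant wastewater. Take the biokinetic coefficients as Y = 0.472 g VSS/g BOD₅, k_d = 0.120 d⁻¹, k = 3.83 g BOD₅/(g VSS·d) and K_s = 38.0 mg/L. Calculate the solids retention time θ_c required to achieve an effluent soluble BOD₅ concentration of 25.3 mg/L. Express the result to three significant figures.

From 1/θ_c = Y·k·S/(K_s + S) − k_d: Y·k·S/(K_s+S) = 0.472 × 3.83 × 25.3 / (38.0 + 25.3) = 0.7225 d⁻¹.
θ_c = 1/(μ − k_d) = 1/(0.7225 − 0.120) = 1/0.6025 = 1.660 d.

θ_c ≈ 1.66 d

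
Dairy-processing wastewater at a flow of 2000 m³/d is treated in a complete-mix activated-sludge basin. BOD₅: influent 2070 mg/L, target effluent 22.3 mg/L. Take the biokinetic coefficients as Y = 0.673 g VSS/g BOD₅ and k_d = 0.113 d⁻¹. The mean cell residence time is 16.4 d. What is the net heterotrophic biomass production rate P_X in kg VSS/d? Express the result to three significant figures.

P_X ≈ 966 kg VSS/d

Correct the yield for decay: Y_obs = Y/(1 + k_d θ_c) = 0.673 / (1 + 0.113 × 16.4) = 0.673 / 2.853 = 0.2359.
Q·(S₀ − S) = 2000 × (2070 − 22.3) × 10⁻³ = 4095 kg/d removed.
P_X = Y_obs · Q(S₀ − S) = 0.2359 × 4095 = 966.0 kg VSS/d.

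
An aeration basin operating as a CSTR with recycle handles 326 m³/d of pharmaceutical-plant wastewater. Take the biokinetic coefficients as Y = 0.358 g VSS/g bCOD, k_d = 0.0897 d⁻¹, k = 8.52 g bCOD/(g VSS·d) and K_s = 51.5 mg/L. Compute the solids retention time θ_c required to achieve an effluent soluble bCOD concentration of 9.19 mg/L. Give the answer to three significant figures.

From 1/θ_c = Y·k·S/(K_s + S) − k_d: Y·k·S/(K_s+S) = 0.358 × 8.52 × 9.19 / (51.5 + 9.19) = 0.4619 d⁻¹.
θ_c = 1/(μ − k_d) = 1/(0.4619 − 0.0897) = 1/0.3722 = 2.687 d.

θ_c ≈ 2.69 d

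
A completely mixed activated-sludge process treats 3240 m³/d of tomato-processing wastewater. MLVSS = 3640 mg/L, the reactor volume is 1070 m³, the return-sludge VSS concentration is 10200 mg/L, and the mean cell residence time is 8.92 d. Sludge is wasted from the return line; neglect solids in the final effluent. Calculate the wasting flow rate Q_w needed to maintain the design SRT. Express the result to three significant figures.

Q_w ≈ 42.8 m³/d

θ_c = V·X/(Q_w·X_r) when wasting from the recycle, so Q_w = V·X/(θ_c·X_r) = 1070 × 3640 / (8.92 × 10200) = 42.81 m³/d.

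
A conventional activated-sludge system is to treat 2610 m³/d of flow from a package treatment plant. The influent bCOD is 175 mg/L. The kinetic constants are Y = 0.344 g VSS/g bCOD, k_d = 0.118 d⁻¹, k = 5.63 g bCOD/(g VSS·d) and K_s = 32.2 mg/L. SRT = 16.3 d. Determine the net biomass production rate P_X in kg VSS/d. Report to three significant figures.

From the Monod/SRT balance for a CMAS, S = K_s·(1+k_d θ_c)/[θ_c·(Y k − k_d) − 1] = 32.2 × (1 + 0.118 × 16.3) / [16.3 × (0.344 × 5.63 − 0.118) − 1] = 94.13 / 28.65 = 3.286 mg/L.
The observed yield is Y_obs = Y/(1 + k_d·θ_c) = 0.344 / (1 + 0.118 × 16.3) = 0.344 / 2.923 = 0.1177 g VSS per g bCOD removed.
Substrate removed = Q·(S₀ − S) = 2610 m³/d × (175 − 3.29) g/m³ = 4.48×10^5 g/d = 448.2 kg/d.
P_X = Y_obs · Q(S₀ − S) = 0.1177 × 448.2 = 52.74 kg VSS/d.

P_X ≈ 52.7 kg VSS/d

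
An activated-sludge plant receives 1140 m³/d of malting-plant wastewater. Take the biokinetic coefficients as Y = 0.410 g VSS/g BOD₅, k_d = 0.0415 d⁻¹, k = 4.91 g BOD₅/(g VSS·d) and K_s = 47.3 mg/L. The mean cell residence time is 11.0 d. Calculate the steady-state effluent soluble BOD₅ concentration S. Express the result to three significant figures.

S ≈ 3.33 mg/L

From the Monod/SRT balance for a CMAS, S = K_s·(1+k_d θ_c)/[θ_c·(Y k − k_d) − 1] = 47.3 × (1 + 0.0415 × 11.0) / [11.0 × (0.410 × 4.91 − 0.0415) − 1] = 68.89 / 20.69 = 3.330 mg/L.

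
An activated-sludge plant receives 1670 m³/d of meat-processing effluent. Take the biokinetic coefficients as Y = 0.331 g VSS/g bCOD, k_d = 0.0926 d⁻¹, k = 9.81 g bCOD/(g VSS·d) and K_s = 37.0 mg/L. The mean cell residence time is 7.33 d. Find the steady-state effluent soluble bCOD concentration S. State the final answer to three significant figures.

Effluent substrate depends only on kinetics and SRT: S = K_s(1 + k_d θ_c) / [θ_c(Yk − k_d) − 1] = 37.0 × (1 + 0.0926 × 7.33) / [7.33 × (0.331 × 9.81 − 0.0926) − 1] = 62.11 / 22.12 = 2.808 mg/L.

S ≈ 2.81 mg/L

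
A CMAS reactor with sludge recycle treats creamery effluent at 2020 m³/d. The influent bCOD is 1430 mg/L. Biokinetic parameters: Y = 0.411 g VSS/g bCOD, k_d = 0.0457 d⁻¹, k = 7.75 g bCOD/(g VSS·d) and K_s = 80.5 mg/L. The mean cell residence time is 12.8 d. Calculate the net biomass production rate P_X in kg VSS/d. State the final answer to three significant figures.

For a completely mixed reactor with recycle the Lawrence–McCarty relation gives S = K_s·(1 + k_d·θ_c) / [θ_c·(Y·k − k_d) − 1] = 80.5 × (1 + 0.0457 × 12.8) / [12.8 × (0.411 × 7.75 − 0.0457) − 1] = 127.6 / 39.19 = 3.256 mg/L.
Y_obs = Y / (1 + k_d θ_c) = 0.411 / (1 + 0.0457 × 12.8) = 0.411 / 1.585 = 0.2593.
Q·(S₀ − S) = 2020 × (1430 − 3.26) × 10⁻³ = 2882 kg/d removed.
Net biomass production P_X = Y_obs × Q·(S₀ − S) = 0.2593 × 2882 = 747.3 kg VSS/d.

P_X ≈ 747 kg VSS/d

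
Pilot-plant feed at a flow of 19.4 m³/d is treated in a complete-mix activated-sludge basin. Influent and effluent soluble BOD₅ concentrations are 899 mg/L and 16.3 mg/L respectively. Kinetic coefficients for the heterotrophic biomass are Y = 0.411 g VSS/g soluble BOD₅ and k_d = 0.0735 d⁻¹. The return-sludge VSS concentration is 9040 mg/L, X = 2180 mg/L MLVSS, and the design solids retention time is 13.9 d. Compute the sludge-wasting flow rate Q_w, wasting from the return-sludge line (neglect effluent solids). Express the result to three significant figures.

Rearranging the biomass balance for a CMAS with decay, V = Y·Q·ΔS·θ_c / [X·(1+k_d θ_c)] = 0.411 × 19.4 × (899 − 16.3) × 13.9 / [2180 × (1 + 0.0735 × 13.9)] = 9.78×10^4 / 4407 = 22.20 m³.
θ_c = V·X/(Q_w·X_r) when wasting from the recycle, so Q_w = V·X/(θ_c·X_r) = 22.20 × 2180 / (13.9 × 9040) = 0.3851 m³/d.

Q_w ≈ 0.385 m³/d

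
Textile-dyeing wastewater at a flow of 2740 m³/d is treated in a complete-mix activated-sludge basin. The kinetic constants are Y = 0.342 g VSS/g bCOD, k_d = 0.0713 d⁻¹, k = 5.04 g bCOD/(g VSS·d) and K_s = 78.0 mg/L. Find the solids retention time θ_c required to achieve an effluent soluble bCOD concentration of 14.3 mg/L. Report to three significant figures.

From 1/θ_c = Y·k·S/(K_s + S) − k_d: Y·k·S/(K_s+S) = 0.342 × 5.04 × 14.3 / (78.0 + 14.3) = 0.2670 d⁻¹.
θ_c = 1/(μ − k_d) = 1/(0.2670 − 0.0713) = 1/0.1957 = 5.109 d.

θ_c ≈ 5.11 d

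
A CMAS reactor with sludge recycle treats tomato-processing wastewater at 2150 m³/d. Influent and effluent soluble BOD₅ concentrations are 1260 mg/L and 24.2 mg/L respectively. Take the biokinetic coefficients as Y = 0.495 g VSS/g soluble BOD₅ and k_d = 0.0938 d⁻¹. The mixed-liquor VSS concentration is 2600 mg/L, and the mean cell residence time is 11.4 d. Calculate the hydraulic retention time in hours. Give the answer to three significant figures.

τ ≈ 31.1 h

Rearranging the biomass balance for a CMAS with decay, V = Y·Q·ΔS·θ_c / [X·(1+k_d θ_c)] = 0.495 × 2150 × (1260 − 24.2) × 11.4 / [2600 × (1 + 0.0938 × 11.4)] = 1.5×10^7 / 5380 = 2787 m³.
HRT = V/Q = 2787 m³ / 2150 m³·d⁻¹ = 1.296 d × 24 = 31.11 h.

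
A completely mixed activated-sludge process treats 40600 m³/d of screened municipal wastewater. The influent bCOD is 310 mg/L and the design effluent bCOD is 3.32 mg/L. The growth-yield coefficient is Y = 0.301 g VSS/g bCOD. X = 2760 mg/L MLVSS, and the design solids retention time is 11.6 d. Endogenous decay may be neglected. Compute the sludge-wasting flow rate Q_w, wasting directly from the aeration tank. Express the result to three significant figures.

Q_w ≈ 1360 m³/d

Biomass mass balance (decay neglected): V·X = Y·Q·(S₀ − S)·θ_c, so V = 0.301 × 40600 × (310 − 3.32) × 11.6 / 2760 = 15752 m³.
With mixed-liquor wasting, θ_c = V/Q_w, so Q_w = V/θ_c = 15752/11.6 = 1358 m³/d.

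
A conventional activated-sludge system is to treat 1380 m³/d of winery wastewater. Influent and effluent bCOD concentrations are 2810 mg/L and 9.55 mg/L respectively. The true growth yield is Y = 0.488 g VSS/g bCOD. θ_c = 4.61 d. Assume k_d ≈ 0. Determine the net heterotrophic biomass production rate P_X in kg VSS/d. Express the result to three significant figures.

P_X ≈ 1890 kg VSS/d

No decay correction is needed, so Y_obs = Y = 0.488.
Mass of bCOD removed per day: Q(S₀ − S) = 1380 × 2800 g/m³ = 3865 kg/d.
So the net sludge growth is P_X = 0.4880 × 3865 = 1886 kg VSS/d.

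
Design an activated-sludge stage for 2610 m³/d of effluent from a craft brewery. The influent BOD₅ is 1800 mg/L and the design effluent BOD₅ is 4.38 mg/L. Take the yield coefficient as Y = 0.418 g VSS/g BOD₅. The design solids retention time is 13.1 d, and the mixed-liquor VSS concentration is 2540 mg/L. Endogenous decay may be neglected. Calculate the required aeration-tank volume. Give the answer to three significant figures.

V ≈ 10100 m³

V·X = Y·Q·ΔS·θ_c gives V = 0.418 × 2610 × (1800 − 4.38) × 13.1 / 2540 = 10103 m³.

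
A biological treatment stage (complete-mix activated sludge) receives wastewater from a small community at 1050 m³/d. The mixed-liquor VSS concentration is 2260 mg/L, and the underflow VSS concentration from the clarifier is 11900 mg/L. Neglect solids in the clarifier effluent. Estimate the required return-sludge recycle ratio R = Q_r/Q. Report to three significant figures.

R = Q_r/Q = X/(X_r − X) = 2260 / (11900 − 2260) = 0.2344.

R ≈ 0.234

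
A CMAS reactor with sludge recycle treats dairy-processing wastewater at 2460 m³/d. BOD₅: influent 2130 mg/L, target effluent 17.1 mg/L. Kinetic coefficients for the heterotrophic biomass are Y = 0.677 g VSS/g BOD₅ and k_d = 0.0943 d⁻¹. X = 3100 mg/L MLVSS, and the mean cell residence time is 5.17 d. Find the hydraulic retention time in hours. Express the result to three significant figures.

Rearranging the biomass balance for a CMAS with decay, V = Y·Q·ΔS·θ_c / [X·(1+k_d θ_c)] = 0.677 × 2460 × (2130 − 17.1) × 5.17 / [3100 × (1 + 0.0943 × 5.17)] = 1.82×10^7 / 4611 = 3945 m³.
HRT = V/Q = 3945 m³ / 2460 m³·d⁻¹ = 1.604 d × 24 = 38.49 h.

τ ≈ 38.5 h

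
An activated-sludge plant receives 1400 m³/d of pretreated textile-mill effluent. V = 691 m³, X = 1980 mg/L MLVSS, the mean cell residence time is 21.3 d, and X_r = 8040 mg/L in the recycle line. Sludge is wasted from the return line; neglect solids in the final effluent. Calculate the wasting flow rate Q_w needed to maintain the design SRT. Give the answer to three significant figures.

θ_c = V·X/(Q_w·X_r) when wasting from the recycle, so Q_w = V·X/(θ_c·X_r) = 691.0 × 1980 / (21.3 × 8040) = 7.989 m³/d.

Q_w ≈ 7.99 m³/d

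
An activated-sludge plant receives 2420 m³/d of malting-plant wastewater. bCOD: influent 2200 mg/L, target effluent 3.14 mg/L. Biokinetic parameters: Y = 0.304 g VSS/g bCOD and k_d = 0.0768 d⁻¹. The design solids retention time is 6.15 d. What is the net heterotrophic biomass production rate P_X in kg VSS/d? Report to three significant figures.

Correct the yield for decay: Y_obs = Y/(1 + k_d θ_c) = 0.304 / (1 + 0.0768 × 6.15) = 0.304 / 1.472 = 0.2065.
Mass of bCOD removed per day: Q(S₀ − S) = 2420 × 2197 g/m³ = 5316 kg/d.
So the net sludge growth is P_X = 0.2065 × 5316 = 1098 kg VSS/d.

P_X ≈ 1100 kg VSS/d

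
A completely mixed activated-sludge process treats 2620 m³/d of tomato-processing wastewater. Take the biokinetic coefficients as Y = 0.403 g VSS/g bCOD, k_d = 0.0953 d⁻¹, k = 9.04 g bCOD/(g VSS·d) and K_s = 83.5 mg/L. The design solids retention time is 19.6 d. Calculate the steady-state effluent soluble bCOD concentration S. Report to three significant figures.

S ≈ 3.49 mg/L

Effluent substrate depends only on kinetics and SRT: S = K_s(1 + k_d θ_c) / [θ_c(Yk − k_d) − 1] = 83.5 × (1 + 0.0953 × 19.6) / [19.6 × (0.403 × 9.04 − 0.0953) − 1] = 239.5 / 68.54 = 3.494 mg/L.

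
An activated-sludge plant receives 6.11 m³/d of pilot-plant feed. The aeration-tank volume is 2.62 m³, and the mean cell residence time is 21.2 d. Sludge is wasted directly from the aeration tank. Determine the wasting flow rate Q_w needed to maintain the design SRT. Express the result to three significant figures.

With mixed-liquor wasting, θ_c = V/Q_w, so Q_w = V/θ_c = 2.620/21.2 = 0.1236 m³/d.

Q_w ≈ 0.124 m³/d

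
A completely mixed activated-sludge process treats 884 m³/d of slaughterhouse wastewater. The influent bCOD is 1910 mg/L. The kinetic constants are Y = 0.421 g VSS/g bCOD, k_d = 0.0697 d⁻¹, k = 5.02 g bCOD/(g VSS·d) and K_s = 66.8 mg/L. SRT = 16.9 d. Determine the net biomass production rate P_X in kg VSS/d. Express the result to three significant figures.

P_X ≈ 326 kg VSS/d

Effluent substrate depends only on kinetics and SRT: S = K_s(1 + k_d θ_c) / [θ_c(Yk − k_d) − 1] = 66.8 × (1 + 0.0697 × 16.9) / [16.9 × (0.421 × 5.02 − 0.0697) − 1] = 145.5 / 33.54 = 4.338 mg/L.
Observed yield with endogenous decay: Y_obs = Y / (1 + k_d·θ_c) = 0.421 / (1 + 0.0697 × 16.9) = 0.421 / 2.178 = 0.1933 g VSS/g bCOD.
ΔS = 1910 − 4.34 = 1906 mg/L, so the substrate removal rate is 884 × 1906/1000 = 1685 kg bCOD/d.
Biomass produced: P_X = Y_obs·Q·ΔS = 0.1933 × 1685 ≈ 325.6 kg VSS/d.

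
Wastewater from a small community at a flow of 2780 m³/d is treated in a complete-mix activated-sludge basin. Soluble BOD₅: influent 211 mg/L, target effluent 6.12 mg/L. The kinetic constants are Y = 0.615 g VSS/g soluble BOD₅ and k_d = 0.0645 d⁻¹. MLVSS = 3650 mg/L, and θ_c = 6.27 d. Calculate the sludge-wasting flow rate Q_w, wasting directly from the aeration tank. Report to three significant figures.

From the SRT design equation V = Y Q (S₀−S) θ_c / [X (1 + k_d θ_c)] = 0.615 × 2780 × (211 − 6.12) × 6.27 / [3650 × (1 + 0.0645 × 6.27)] = 2.2×10^6 / 5126 = 428.4 m³.
Wasting from the aeration tank: Q_w = V / θ_c = 428.4 / 6.27 = 68.33 m³/d.

Q_w ≈ 68.3 m³/d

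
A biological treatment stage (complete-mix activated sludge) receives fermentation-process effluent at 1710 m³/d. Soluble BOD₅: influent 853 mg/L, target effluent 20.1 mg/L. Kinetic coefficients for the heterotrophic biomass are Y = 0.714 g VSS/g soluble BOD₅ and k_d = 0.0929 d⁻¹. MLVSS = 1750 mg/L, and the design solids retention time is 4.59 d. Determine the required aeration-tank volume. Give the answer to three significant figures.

V ≈ 1870 m³

Rearranging the biomass balance for a CMAS with decay, V = Y·Q·ΔS·θ_c / [X·(1+k_d θ_c)] = 0.714 × 1710 × (853 − 20.1) × 4.59 / [1750 × (1 + 0.0929 × 4.59)] = 4.67×10^6 / 2496 = 1870 m³.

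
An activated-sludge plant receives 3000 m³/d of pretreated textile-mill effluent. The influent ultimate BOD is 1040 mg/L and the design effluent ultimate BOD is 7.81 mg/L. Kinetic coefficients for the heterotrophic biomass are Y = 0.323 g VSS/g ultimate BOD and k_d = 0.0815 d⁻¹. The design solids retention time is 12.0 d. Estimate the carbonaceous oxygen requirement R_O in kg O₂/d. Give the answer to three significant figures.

R_O ≈ 2380 kg O₂/d

Observed yield with endogenous decay: Y_obs = Y / (1 + k_d·θ_c) = 0.323 / (1 + 0.0815 × 12.0) = 0.323 / 1.978 = 0.1633 g VSS/g ultimate BOD.
Q·(S₀ − S) = 3000 × (1040 − 7.81) × 10⁻³ = 3097 kg/d removed.
P_X = Y_obs·Q·(S₀ − S) = 0.1633 × 3097 = 505.7 kg VSS/d.
R_O = Q·(S₀ − S) − 1.42·P_X = 3097 − 1.42 × 505.7 = 2379 kg O₂/d.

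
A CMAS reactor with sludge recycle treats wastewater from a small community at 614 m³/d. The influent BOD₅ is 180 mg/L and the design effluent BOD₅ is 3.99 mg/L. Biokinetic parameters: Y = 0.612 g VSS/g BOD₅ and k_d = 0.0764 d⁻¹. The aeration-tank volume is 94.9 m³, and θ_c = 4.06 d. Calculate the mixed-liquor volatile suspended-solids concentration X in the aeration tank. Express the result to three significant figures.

From V·X·(1 + k_d·θ_c) = Y·Q·(S₀ − S)·θ_c: X = 0.612 × 614 × (180 − 3.99) × 4.06 / [94.9 × (1 + 0.0764 × 4.06)] = 2160 mg/L.

X ≈ 2160 mg/L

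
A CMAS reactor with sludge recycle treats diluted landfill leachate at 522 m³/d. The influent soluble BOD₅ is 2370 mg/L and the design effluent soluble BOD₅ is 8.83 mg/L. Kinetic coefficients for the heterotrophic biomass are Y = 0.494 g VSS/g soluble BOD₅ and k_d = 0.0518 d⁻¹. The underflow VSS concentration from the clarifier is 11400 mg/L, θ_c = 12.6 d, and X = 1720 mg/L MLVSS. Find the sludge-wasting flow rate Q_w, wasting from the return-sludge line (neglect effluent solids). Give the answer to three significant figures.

Q_w ≈ 32.3 m³/d

From the SRT design equation V = Y Q (S₀−S) θ_c / [X (1 + k_d θ_c)] = 0.494 × 522 × (2370 − 8.83) × 12.6 / [1720 × (1 + 0.0518 × 12.6)] = 7.67×10^6 / 2843 = 2699 m³.
Q_w = (V·X)/(θ_c X_r) = 2699 × 1720 / (12.6 × 11400) = 32.32 m³/d.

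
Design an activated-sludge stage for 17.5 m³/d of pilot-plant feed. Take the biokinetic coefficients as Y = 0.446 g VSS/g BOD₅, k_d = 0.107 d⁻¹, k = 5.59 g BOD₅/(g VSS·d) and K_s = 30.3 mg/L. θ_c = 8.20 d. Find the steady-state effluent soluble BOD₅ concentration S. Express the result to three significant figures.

S ≈ 3.06 mg/L

Effluent substrate depends only on kinetics and SRT: S = K_s(1 + k_d θ_c) / [θ_c(Yk − k_d) − 1] = 30.3 × (1 + 0.107 × 8.20) / [8.20 × (0.446 × 5.59 − 0.107) − 1] = 56.89 / 18.57 = 3.064 mg/L.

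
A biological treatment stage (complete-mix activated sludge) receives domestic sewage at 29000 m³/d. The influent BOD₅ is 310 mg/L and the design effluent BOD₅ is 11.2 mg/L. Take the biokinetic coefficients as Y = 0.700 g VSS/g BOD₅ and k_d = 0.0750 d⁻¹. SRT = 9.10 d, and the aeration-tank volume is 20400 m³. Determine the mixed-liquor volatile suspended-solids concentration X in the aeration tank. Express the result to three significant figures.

X ≈ 1610 mg/L

From V·X·(1 + k_d·θ_c) = Y·Q·(S₀ − S)·θ_c: X = 0.700 × 29000 × (310 − 11.2) × 9.10 / [20400 × (1 + 0.0750 × 9.10)] = 1608 mg/L.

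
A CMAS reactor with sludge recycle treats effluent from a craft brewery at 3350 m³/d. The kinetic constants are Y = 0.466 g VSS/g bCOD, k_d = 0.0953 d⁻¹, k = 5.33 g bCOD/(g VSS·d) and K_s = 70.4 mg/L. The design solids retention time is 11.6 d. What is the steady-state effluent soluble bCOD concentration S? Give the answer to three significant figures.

S ≈ 5.55 mg/L

From the Monod/SRT balance for a CMAS, S = K_s·(1+k_d θ_c)/[θ_c·(Y k − k_d) − 1] = 70.4 × (1 + 0.0953 × 11.6) / [11.6 × (0.466 × 5.33 − 0.0953) − 1] = 148.2 / 26.71 = 5.550 mg/L.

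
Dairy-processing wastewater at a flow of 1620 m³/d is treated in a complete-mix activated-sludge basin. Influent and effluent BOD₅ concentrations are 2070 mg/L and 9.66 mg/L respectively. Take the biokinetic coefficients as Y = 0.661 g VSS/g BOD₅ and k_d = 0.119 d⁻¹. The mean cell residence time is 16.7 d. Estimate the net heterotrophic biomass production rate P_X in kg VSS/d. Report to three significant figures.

P_X ≈ 739 kg VSS/d

Observed yield with endogenous decay: Y_obs = Y / (1 + k_d·θ_c) = 0.661 / (1 + 0.119 × 16.7) = 0.661 / 2.987 = 0.2213 g VSS/g BOD₅.
Q·(S₀ − S) = 1620 × (2070 − 9.66) × 10⁻³ = 3338 kg/d removed.
Biomass produced: P_X = Y_obs·Q·ΔS = 0.2213 × 3338 ≈ 738.5 kg VSS/d.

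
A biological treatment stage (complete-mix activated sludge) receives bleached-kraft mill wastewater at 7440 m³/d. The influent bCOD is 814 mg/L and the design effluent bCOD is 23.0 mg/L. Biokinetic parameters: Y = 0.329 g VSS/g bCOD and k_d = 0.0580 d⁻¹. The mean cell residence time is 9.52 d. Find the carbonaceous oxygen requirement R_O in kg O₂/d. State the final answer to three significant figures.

R_O ≈ 4110 kg O₂/d

Y_obs = Y / (1 + k_d θ_c) = 0.329 / (1 + 0.0580 × 9.52) = 0.329 / 1.552 = 0.2120.
Mass of bCOD removed per day: Q(S₀ − S) = 7440 × 791.0 g/m³ = 5885 kg/d.
Net sludge production P_X = 0.2120 × 5885 = 1247 kg VSS/d.
R_O = Q·(S₀ − S) − 1.42·P_X = 5885 − 1.42 × 1247 = 4114 kg O₂/d.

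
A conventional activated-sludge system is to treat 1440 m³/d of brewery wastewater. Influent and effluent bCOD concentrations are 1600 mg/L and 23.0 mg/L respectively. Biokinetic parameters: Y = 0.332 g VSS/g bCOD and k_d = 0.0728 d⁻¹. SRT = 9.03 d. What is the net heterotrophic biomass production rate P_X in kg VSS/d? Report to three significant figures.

P_X ≈ 455 kg VSS/d

Observed yield with endogenous decay: Y_obs = Y / (1 + k_d·θ_c) = 0.332 / (1 + 0.0728 × 9.03) = 0.332 / 1.657 = 0.2003 g VSS/g bCOD.
ΔS = 1600 − 23.0 = 1577 mg/L, so the substrate removal rate is 1440 × 1577/1000 = 2271 kg bCOD/d.
Biomass produced: P_X = Y_obs·Q·ΔS = 0.2003 × 2271 ≈ 454.9 kg VSS/d.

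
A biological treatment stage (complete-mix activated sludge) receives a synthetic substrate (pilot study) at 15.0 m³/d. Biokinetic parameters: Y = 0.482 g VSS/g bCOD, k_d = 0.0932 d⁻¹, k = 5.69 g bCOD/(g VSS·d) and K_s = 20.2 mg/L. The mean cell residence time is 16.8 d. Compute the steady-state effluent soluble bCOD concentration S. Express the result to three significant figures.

S ≈ 1.19 mg/L

For a completely mixed reactor with recycle the Lawrence–McCarty relation gives S = K_s·(1 + k_d·θ_c) / [θ_c·(Y·k − k_d) − 1] = 20.2 × (1 + 0.0932 × 16.8) / [16.8 × (0.482 × 5.69 − 0.0932) − 1] = 51.83 / 43.51 = 1.191 mg/L.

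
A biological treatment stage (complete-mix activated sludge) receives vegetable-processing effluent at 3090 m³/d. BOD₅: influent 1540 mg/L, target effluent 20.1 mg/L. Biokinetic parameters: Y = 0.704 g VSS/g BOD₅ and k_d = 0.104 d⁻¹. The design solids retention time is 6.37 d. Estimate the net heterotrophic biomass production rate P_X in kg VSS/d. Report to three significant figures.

P_X ≈ 1990 kg VSS/d

Observed yield with endogenous decay: Y_obs = Y / (1 + k_d·θ_c) = 0.704 / (1 + 0.104 × 6.37) = 0.704 / 1.662 = 0.4235 g VSS/g BOD₅.
Substrate removed = Q·(S₀ − S) = 3090 m³/d × (1540 − 20.1) g/m³ = 4.7×10^6 g/d = 4696 kg/d.
So the net sludge growth is P_X = 0.4235 × 4696 = 1989 kg VSS/d.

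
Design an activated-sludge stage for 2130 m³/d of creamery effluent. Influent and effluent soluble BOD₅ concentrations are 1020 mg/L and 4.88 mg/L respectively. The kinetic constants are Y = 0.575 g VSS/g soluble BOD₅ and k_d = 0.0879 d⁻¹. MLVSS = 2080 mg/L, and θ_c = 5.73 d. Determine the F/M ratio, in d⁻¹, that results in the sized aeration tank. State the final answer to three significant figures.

Steady-state biomass mass balance: V·X·(1 + k_d·θ_c) = Y·Q·(S₀ − S)·θ_c, so V = 0.575 × 2130 × (1020 − 4.88) × 5.73 / [2080 × (1 + 0.0879 × 5.73)] = 7.12×10^6 / 3128 = 2278 m³.
Food-to-microorganism ratio F/M = Q S₀ / (V X) = 2130 × 1020 / (2278 × 2080) = 0.4586 d⁻¹.

F/M ≈ 0.459 d⁻¹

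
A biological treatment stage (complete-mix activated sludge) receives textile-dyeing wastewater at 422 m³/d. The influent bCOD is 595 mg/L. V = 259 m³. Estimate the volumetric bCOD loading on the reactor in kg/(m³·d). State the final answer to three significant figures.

Volumetric loading L_v = Q·S₀ / V = 422 × 595 g/m³ / 259.0 m³ = 969.5 g/(m³·d) = 0.9695 kg bCOD/(m³·d).

L_v ≈ 0.969 kg bCOD/(m³·d)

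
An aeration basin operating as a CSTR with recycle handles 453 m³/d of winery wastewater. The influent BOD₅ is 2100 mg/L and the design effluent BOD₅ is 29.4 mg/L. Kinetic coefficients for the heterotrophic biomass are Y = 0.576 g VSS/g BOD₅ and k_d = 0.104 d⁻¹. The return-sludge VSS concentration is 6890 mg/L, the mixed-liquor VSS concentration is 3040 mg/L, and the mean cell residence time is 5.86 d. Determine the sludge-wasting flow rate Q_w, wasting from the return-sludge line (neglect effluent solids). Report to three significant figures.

Steady-state biomass mass balance: V·X·(1 + k_d·θ_c) = Y·Q·(S₀ − S)·θ_c, so V = 0.576 × 453 × (2100 − 29.4) × 5.86 / [3040 × (1 + 0.104 × 5.86)] = 3.17×10^6 / 4893 = 647.1 m³.
Wasting from the return line (neglecting effluent solids): Q_w = V·X / (θ_c·X_r) = 647.1 × 3040 / (5.86 × 6890) = 48.72 m³/d.

Q_w ≈ 48.7 m³/d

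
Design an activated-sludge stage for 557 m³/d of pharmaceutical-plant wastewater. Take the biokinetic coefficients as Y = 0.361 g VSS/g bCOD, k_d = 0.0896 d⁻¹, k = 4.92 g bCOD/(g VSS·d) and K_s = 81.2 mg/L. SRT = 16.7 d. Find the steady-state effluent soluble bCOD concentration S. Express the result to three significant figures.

From the Monod/SRT balance for a CMAS, S = K_s·(1+k_d θ_c)/[θ_c·(Y k − k_d) − 1] = 81.2 × (1 + 0.0896 × 16.7) / [16.7 × (0.361 × 4.92 − 0.0896) − 1] = 202.7 / 27.16 = 7.462 mg/L.

S ≈ 7.46 mg/L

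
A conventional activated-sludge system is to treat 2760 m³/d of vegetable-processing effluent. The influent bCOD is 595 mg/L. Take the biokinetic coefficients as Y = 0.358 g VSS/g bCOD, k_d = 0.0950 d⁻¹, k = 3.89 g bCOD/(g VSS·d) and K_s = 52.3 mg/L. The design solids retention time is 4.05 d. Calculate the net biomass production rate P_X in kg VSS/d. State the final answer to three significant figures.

P_X ≈ 412 kg VSS/d

From the Monod/SRT balance for a CMAS, S = K_s·(1+k_d θ_c)/[θ_c·(Y k − k_d) − 1] = 52.3 × (1 + 0.0950 × 4.05) / [4.05 × (0.358 × 3.89 − 0.0950) − 1] = 72.42 / 4.255 = 17.02 mg/L.
Y_obs = Y / (1 + k_d θ_c) = 0.358 / (1 + 0.0950 × 4.05) = 0.358 / 1.385 = 0.2585.
ΔS = 595 − 17.0 = 578.0 mg/L, so the substrate removal rate is 2760 × 578.0/1000 = 1595 kg bCOD/d.
So the net sludge growth is P_X = 0.2585 × 1595 = 412.4 kg VSS/d.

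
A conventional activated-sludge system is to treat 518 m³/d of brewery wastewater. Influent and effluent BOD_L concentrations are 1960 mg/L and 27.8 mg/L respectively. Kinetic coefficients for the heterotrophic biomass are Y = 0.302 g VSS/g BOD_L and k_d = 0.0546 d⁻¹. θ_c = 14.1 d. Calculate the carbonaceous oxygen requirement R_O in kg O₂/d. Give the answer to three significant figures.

R_O ≈ 758 kg O₂/d

The observed yield is Y_obs = Y/(1 + k_d·θ_c) = 0.302 / (1 + 0.0546 × 14.1) = 0.302 / 1.770 = 0.1706 g VSS per g BOD_L removed.
Substrate removed = Q·(S₀ − S) = 518 m³/d × (1960 − 27.8) g/m³ = 1×10^6 g/d = 1001 kg/d.
Biomass synthesised: P_X = Y_obs × 1001 = 170.8 kg VSS/d.
R_O = Q·ΔS − 1.42 P_X = 1001 − 242.5 = 758.4 kg O₂/d.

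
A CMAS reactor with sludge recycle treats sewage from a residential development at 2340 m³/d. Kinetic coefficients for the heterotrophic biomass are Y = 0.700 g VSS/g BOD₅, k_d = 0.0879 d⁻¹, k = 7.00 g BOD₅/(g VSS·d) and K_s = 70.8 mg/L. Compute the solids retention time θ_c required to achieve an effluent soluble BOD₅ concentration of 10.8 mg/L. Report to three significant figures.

θ_c ≈ 1.78 d

At the target effluent, Y k S/(K_s+S) = 0.700×7.00×10.8/81.60 = 0.6485 d⁻¹.
θ_c = 1/(μ − k_d) = 1/(0.6485 − 0.0879) = 1/0.5606 = 1.784 d.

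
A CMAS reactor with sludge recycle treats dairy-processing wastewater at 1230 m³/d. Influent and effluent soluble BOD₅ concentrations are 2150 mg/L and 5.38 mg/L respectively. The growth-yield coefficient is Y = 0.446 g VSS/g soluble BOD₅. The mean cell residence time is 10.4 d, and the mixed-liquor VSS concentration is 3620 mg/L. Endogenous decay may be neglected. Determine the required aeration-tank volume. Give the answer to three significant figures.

Biomass mass balance (decay neglected): V·X = Y·Q·(S₀ − S)·θ_c, so V = 0.446 × 1230 × (2150 − 5.38) × 10.4 / 3620 = 3380 m³.

V ≈ 3380 m³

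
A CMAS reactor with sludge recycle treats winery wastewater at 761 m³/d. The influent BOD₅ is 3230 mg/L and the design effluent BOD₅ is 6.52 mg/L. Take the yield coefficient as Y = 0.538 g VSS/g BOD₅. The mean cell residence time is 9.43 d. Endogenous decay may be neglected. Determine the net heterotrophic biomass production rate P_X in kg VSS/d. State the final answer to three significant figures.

No decay correction is needed, so Y_obs = Y = 0.538.
Substrate removed = Q·(S₀ − S) = 761 m³/d × (3230 − 6.52) g/m³ = 2.45×10^6 g/d = 2453 kg/d.
So the net sludge growth is P_X = 0.5380 × 2453 = 1320 kg VSS/d.

P_X ≈ 1320 kg VSS/d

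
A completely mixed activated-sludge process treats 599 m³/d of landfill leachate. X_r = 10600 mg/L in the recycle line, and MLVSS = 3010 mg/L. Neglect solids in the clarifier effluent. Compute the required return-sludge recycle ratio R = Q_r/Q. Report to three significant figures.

R ≈ 0.397

Mass balance around the secondary clarifier (neglecting effluent solids): R = X / (X_r − X) = 3010 / (10600 − 3010) = 0.3966.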